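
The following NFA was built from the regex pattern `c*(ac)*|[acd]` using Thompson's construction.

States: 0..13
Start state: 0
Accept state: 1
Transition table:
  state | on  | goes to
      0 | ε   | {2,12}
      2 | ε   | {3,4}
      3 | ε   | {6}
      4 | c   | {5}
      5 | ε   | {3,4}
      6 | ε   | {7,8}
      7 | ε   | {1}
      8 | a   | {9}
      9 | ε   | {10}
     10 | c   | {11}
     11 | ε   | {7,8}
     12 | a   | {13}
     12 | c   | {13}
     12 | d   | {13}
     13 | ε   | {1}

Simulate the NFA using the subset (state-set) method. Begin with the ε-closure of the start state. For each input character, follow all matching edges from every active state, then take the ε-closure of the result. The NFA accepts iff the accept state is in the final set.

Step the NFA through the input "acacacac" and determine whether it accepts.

Answer: ACCEPT

Steps:
initial (ε-close {0}): {0,1,2,3,4,6,7,8,12}
'a' @ 1: {1,9,10,13}  (accept∈set)
'c' @ 2: {1,7,8,11}  (accept∈set)
'a' @ 3: {9,10}
'c' @ 4: {1,7,8,11}  (accept∈set)
'a' @ 5: {9,10}
'c' @ 6: {1,7,8,11}  (accept∈set)
'a' @ 7: {9,10}
'c' @ 8: {1,7,8,11}  (accept∈set)
final: {1,7,8,11}; accept 1 in set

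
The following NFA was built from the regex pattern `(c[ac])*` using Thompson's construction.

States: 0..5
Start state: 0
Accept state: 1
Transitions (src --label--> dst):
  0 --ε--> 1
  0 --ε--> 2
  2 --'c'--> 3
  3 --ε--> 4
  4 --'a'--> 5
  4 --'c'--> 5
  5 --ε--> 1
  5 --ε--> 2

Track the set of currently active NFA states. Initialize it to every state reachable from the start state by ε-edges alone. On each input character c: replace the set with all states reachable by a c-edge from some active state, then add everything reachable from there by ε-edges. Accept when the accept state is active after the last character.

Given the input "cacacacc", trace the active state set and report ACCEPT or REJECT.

S₀ = ε-closure({0}) = {0,1,2}
'c' @ 1: {3,4}
'a' @ 2: {1,2,5}  [accepting]
'c' @ 3: {3,4}
'a' @ 4: {1,2,5}  [accepting]
'c' @ 5: {3,4}
'a' @ 6: {1,2,5}  [accepting]
'c' @ 7: {3,4}
'c' @ 8: {1,2,5}  [accepting]
final: {1,2,5}; accept 1 in set

Answer: ACCEPT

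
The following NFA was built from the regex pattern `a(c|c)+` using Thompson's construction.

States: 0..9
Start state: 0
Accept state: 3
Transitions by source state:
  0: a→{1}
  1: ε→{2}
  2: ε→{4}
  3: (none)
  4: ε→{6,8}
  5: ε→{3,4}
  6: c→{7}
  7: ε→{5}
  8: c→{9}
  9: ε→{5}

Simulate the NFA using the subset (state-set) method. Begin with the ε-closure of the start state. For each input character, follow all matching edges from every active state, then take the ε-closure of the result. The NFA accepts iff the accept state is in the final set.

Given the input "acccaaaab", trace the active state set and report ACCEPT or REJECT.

initial (ε-close {0}): {0}
'a' @ 1: {1,2,4,6,8}
'c' @ 2: {3,4,5,6,7,8,9}  (accept∈set)
'c' @ 3: {3,4,5,6,7,8,9}  (accept∈set)
'c' @ 4: {3,4,5,6,7,8,9}  (accept∈set)
'a' @ 5: {}  — dead — no transitions
rest 'aaab' ignored (set empty)
final: {}; accept 3 not in set

Answer: REJECT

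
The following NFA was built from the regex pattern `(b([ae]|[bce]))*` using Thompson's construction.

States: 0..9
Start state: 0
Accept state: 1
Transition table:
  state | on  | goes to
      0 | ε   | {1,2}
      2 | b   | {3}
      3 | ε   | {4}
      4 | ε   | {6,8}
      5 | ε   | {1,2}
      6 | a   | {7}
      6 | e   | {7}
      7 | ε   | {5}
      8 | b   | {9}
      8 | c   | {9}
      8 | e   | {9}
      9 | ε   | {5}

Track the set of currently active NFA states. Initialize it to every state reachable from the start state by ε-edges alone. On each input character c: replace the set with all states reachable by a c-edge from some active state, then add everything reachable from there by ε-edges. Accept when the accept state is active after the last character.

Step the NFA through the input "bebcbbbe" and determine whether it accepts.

S₀ = ε-closure({0}) = {0,1,2}
'b' @ 1: {3,4,6,8}
'e' @ 2: {1,2,5,7,9}  [accepting]
'b' @ 3: {3,4,6,8}
'c' @ 4: {1,2,5,9}  [accepting]
'b' @ 5: {3,4,6,8}
'b' @ 6: {1,2,5,9}  [accepting]
'b' @ 7: {3,4,6,8}
'e' @ 8: {1,2,5,7,9}  [accepting]
end set {1,2,5,7,9} — state 1 in

Answer: ACCEPT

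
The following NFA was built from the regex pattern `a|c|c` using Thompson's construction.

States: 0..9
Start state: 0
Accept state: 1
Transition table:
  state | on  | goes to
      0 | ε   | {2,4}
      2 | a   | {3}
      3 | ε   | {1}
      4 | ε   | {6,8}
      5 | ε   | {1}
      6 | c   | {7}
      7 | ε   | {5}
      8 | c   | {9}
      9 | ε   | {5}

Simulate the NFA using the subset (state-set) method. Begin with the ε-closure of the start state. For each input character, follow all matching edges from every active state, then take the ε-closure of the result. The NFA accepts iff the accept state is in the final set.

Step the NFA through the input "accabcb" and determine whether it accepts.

S₀ = ε-closure({0}) = {0,2,4,6,8}
'a' @ 1: {1,3}  (accept∈set)
'c' @ 2: {}  — no active states
rest 'cabcb' ignored (set empty)
end set {} — state 1 not in

Answer: REJECT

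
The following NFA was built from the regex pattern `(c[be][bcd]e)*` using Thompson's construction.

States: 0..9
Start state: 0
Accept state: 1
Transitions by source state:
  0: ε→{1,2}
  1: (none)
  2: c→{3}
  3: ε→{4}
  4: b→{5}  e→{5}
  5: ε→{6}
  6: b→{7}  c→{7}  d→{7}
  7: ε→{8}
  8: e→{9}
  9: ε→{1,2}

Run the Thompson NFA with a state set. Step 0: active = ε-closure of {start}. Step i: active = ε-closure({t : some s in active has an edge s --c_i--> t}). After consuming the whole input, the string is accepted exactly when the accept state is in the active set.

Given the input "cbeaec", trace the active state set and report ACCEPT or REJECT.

Answer: REJECT

Trace:
S₀ = ε-closure({0}) = {0,1,2}
'c' @ 1: {3,4}
'b' @ 2: {5,6}
'e' @ 3: {}  — no active states
rest 'aec' ignored (set empty)
end set {} — state 1 not in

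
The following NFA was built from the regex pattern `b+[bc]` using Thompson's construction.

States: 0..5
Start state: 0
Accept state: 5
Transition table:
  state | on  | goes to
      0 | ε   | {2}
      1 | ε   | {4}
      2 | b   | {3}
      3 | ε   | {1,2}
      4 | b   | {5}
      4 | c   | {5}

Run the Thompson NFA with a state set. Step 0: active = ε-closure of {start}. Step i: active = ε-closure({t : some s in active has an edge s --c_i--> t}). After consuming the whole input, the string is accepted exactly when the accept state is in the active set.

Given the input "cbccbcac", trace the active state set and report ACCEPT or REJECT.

initial (ε-close {0}): {0,2}
'c' @ 1: {}  — state set empty
rest 'bccbcac' ignored (set empty)
end set {} — state 5 not in

Answer: REJECT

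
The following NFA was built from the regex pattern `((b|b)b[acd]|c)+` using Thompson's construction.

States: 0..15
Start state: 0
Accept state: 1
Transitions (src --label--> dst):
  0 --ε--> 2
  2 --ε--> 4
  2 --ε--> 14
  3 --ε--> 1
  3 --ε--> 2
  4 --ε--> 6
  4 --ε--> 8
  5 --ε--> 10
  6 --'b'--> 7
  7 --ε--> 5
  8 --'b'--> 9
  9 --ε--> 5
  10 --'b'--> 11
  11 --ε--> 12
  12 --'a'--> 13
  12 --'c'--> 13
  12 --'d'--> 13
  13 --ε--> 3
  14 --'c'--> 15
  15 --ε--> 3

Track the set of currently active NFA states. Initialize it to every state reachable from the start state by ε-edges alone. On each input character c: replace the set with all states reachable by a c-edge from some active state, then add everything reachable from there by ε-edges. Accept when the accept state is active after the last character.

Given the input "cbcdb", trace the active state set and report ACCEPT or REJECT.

Answer: REJECT

Derivation:
start: ε-closure({0}) = {0,2,4,6,8,14}
'c' @ 1: {1,2,3,4,6,8,14,15}  (accept∈set)
'b' @ 2: {5,7,9,10}
'c' @ 3: {}  — dead — no transitions
rest 'db' ignored (set empty)
final: {}; accept 1 not in set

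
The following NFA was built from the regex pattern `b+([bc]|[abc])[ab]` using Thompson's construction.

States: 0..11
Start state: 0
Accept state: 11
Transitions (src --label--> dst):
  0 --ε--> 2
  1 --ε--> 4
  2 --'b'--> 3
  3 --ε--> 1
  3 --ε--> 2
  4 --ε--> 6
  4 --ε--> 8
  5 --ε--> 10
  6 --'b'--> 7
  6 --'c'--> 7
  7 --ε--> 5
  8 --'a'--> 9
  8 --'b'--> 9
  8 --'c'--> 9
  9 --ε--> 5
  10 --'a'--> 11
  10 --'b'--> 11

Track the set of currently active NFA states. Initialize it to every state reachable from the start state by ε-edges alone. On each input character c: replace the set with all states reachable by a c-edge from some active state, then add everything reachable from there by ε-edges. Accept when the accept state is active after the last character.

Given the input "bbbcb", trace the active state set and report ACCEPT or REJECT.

start: ε-closure({0}) = {0,2}
'b' @ 1: {1,2,3,4,6,8}
'b' @ 2: {1,2,3,4,5,6,7,8,9,10}
'b' @ 3: {1,2,3,4,5,6,7,8,9,10,11}  ✓accept
'c' @ 4: {5,7,9,10}
'b' @ 5: {11}  ✓accept
end set {11} — state 11 in

Answer: ACCEPT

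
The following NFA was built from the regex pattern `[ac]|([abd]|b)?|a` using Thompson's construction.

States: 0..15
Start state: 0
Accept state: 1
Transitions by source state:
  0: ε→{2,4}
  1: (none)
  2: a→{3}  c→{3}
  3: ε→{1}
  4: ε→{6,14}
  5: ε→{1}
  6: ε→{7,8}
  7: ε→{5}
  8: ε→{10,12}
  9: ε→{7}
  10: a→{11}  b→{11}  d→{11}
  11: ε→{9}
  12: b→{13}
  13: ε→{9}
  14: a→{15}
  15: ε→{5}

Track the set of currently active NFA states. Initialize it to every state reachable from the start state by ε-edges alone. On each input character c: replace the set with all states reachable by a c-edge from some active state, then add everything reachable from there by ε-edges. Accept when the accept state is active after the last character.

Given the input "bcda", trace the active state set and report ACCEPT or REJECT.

start: ε-closure({0}) = {0,1,2,4,5,6,7,8,10,12,14}
'b' @ 1: {1,5,7,9,11,13}  [accepting]
'c' @ 2: {}  — no active states
rest 'da' ignored (set empty)
after full input: {}  (accept=1 not in)

Answer: REJECT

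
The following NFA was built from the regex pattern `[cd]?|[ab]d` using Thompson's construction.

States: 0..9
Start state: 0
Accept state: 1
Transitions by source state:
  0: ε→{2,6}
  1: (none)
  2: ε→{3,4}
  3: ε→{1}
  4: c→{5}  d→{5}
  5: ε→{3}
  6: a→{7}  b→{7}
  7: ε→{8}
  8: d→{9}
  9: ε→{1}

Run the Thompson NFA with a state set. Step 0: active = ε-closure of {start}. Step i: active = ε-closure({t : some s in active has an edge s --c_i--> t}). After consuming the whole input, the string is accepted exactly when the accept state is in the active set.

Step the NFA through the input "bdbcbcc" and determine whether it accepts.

start: ε-closure({0}) = {0,1,2,3,4,6}
'b' @ 1: {7,8}
'd' @ 2: {1,9}  [accepting]
'b' @ 3: {}  — no active states
rest 'cbcc' ignored (set empty)
end set {} — state 1 not in

Answer: REJECT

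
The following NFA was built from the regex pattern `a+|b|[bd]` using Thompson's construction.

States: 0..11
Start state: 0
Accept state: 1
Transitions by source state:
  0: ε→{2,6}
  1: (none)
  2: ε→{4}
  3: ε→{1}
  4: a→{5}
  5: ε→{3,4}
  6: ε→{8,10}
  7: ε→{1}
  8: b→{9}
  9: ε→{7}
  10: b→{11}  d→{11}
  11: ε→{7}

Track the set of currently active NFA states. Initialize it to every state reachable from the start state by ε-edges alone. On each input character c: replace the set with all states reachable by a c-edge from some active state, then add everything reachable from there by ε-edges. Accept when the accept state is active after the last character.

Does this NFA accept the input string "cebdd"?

Answer: REJECT

Steps:
initial (ε-close {0}): {0,2,4,6,8,10}
'c' @ 1: {}  — no active states
rest 'ebdd' ignored (set empty)
end set {} — state 1 not in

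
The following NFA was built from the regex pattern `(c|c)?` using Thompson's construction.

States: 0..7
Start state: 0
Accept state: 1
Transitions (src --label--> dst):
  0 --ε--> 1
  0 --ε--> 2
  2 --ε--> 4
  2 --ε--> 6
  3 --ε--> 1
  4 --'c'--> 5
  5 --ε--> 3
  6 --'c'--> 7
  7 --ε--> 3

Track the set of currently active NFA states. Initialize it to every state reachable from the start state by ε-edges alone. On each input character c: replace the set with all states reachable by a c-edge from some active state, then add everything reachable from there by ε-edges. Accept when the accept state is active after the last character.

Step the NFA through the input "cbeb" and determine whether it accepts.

S₀ = ε-closure({0}) = {0,1,2,4,6}
'c' @ 1: {1,3,5,7}  (accept∈set)
'b' @ 2: {}  — dead — no transitions
rest 'eb' ignored (set empty)
final: {}; accept 1 not in set

Answer: REJECT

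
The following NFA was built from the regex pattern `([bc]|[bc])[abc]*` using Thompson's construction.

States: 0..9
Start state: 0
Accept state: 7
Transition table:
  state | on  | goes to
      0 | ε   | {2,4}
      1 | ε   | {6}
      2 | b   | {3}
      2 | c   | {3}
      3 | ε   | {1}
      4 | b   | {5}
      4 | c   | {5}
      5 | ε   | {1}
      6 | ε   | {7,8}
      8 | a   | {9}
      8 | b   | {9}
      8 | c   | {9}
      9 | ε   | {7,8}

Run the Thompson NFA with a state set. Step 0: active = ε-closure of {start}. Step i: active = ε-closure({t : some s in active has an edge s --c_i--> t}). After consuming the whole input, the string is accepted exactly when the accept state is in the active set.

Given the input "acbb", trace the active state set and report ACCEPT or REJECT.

Answer: REJECT

Derivation:
initial (ε-close {0}): {0,2,4}
'a' @ 1: {}  — state set empty
rest 'cbb' ignored (set empty)
end set {} — state 7 not in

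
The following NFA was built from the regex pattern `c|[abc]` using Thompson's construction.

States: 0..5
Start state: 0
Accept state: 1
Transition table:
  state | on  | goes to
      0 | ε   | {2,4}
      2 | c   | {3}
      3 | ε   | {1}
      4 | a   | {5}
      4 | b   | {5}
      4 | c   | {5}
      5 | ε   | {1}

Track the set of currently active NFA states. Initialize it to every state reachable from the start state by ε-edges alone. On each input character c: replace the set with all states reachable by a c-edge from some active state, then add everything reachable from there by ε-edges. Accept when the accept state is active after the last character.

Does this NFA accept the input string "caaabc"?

Answer: REJECT

Steps:
initial (ε-close {0}): {0,2,4}
'c' @ 1: {1,3,5}  (accept∈set)
'a' @ 2: {}  — state set empty
rest 'aabc' ignored (set empty)
end set {} — state 1 not in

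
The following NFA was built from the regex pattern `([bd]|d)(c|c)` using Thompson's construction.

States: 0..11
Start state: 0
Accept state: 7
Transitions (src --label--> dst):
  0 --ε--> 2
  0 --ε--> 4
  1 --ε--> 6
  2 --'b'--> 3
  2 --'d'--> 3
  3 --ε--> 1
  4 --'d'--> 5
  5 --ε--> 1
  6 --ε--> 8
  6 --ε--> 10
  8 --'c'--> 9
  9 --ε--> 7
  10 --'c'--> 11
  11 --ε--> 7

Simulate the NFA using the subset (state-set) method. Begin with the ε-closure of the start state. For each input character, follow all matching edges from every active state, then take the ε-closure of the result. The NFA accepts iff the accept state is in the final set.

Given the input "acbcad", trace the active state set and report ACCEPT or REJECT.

S₀ = ε-closure({0}) = {0,2,4}
'a' @ 1: {}  — state set empty
rest 'cbcad' ignored (set empty)
end set {} — state 7 not in

Answer: REJECT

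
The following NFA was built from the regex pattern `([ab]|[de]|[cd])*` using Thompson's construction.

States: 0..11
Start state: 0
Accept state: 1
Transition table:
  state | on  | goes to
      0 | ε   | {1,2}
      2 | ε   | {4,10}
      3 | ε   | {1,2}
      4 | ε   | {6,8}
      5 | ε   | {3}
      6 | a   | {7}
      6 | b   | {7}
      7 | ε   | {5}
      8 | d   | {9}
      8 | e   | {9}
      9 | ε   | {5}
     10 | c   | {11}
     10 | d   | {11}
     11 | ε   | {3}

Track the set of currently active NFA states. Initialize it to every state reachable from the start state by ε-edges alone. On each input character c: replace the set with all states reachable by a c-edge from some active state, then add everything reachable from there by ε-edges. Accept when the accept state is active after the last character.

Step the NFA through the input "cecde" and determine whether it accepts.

Answer: ACCEPT

Trace:
initial (ε-close {0}): {0,1,2,4,6,8,10}
'c' @ 1: {1,2,3,4,6,8,10,11}  (accept∈set)
'e' @ 2: {1,2,3,4,5,6,8,9,10}  (accept∈set)
'c' @ 3: {1,2,3,4,6,8,10,11}  (accept∈set)
'd' @ 4: {1,2,3,4,5,6,8,9,10,11}  (accept∈set)
'e' @ 5: {1,2,3,4,5,6,8,9,10}  (accept∈set)
end set {1,2,3,4,5,6,8,9,10} — state 1 in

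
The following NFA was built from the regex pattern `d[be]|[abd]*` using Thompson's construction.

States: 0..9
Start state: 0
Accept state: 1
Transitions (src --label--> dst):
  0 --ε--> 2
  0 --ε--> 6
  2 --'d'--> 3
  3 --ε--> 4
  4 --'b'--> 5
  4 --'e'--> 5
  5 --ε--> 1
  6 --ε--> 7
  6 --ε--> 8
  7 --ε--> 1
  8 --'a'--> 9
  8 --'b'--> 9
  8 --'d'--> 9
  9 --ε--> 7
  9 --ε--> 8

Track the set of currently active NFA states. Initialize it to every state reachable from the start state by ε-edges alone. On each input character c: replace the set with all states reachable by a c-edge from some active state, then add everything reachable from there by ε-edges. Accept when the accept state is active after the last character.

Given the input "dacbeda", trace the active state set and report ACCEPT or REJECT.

Answer: REJECT

Steps:
initial (ε-close {0}): {0,1,2,6,7,8}
'd' @ 1: {1,3,4,7,8,9}  (accept∈set)
'a' @ 2: {1,7,8,9}  (accept∈set)
'c' @ 3: {}  — no active states
rest 'beda' ignored (set empty)
final: {}; accept 1 not in set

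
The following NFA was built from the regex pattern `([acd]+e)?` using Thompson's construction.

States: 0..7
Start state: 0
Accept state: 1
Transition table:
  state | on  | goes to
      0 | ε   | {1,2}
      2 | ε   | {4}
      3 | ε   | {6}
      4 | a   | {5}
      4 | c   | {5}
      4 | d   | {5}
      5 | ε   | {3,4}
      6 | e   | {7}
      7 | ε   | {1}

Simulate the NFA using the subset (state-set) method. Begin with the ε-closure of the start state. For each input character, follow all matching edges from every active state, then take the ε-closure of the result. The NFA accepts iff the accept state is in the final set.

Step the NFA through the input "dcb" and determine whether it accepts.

Answer: REJECT

Trace:
start: ε-closure({0}) = {0,1,2,4}
'd' @ 1: {3,4,5,6}
'c' @ 2: {3,4,5,6}
'b' @ 3: {}  — no active states
after full input: {}  (accept=1 not in)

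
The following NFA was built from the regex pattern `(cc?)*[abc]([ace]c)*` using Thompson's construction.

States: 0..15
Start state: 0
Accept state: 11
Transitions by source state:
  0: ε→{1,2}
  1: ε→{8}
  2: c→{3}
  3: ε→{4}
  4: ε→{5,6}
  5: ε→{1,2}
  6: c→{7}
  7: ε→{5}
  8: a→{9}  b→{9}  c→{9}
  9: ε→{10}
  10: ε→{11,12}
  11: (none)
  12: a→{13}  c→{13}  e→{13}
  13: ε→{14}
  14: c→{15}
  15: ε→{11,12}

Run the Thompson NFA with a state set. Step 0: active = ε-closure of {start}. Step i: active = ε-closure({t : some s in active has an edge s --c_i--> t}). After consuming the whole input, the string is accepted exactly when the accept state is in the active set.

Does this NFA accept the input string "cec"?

initial (ε-close {0}): {0,1,2,8}
'c' @ 1: {1,2,3,4,5,6,8,9,10,11,12}  ✓accept
'e' @ 2: {13,14}
'c' @ 3: {11,12,15}  ✓accept
end set {11,12,15} — state 11 in

Answer: ACCEPT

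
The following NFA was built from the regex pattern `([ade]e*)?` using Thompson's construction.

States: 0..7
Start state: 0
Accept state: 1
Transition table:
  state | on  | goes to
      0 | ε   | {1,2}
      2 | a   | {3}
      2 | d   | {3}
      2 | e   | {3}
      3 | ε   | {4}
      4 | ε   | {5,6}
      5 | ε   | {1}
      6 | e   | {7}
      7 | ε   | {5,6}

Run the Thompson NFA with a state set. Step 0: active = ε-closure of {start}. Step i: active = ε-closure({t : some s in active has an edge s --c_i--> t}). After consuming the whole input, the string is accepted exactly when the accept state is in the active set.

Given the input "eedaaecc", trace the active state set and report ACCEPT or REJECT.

Answer: REJECT

Steps:
initial (ε-close {0}): {0,1,2}
'e' @ 1: {1,3,4,5,6}  (accept∈set)
'e' @ 2: {1,5,6,7}  (accept∈set)
'd' @ 3: {}  — state set empty
rest 'aaecc' ignored (set empty)
after full input: {}  (accept=1 not in)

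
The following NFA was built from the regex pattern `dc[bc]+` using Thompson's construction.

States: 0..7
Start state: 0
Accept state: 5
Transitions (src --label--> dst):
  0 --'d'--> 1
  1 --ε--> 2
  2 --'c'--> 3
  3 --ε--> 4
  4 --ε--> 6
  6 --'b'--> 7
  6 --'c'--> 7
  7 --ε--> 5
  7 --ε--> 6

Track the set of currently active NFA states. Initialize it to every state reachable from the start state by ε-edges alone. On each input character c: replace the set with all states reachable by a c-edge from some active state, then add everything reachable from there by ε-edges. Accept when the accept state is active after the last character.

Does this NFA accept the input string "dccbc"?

Answer: ACCEPT

Trace:
initial (ε-close {0}): {0}
'd' @ 1: {1,2}
'c' @ 2: {3,4,6}
'c' @ 3: {5,6,7}  (accept∈set)
'b' @ 4: {5,6,7}  (accept∈set)
'c' @ 5: {5,6,7}  (accept∈set)
final: {5,6,7}; accept 5 in set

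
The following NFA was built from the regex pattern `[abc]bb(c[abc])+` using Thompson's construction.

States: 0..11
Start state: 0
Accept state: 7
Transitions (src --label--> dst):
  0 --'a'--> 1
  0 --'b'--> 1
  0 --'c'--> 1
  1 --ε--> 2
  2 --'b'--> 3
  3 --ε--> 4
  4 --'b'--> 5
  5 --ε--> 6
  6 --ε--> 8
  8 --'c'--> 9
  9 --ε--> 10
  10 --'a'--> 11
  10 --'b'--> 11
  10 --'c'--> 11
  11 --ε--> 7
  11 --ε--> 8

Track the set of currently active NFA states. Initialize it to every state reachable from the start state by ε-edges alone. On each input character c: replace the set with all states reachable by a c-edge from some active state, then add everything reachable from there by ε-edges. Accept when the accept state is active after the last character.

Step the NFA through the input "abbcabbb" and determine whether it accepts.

initial (ε-close {0}): {0}
'a' @ 1: {1,2}
'b' @ 2: {3,4}
'b' @ 3: {5,6,8}
'c' @ 4: {9,10}
'a' @ 5: {7,8,11}  [accepting]
'b' @ 6: {}  — state set empty
rest 'bb' ignored (set empty)
final: {}; accept 7 not in set

Answer: REJECT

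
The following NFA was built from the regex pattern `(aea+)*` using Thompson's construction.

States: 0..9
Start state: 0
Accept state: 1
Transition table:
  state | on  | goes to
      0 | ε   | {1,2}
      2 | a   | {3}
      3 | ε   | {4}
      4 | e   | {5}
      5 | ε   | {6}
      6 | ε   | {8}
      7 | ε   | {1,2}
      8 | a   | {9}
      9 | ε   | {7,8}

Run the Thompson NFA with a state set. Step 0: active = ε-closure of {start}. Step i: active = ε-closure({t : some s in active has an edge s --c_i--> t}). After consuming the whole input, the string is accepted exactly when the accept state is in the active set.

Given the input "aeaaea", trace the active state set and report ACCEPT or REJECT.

start: ε-closure({0}) = {0,1,2}
'a' @ 1: {3,4}
'e' @ 2: {5,6,8}
'a' @ 3: {1,2,7,8,9}  ✓accept
'a' @ 4: {1,2,3,4,7,8,9}  ✓accept
'e' @ 5: {5,6,8}
'a' @ 6: {1,2,7,8,9}  ✓accept
after full input: {1,2,7,8,9}  (accept=1 in)

Answer: ACCEPT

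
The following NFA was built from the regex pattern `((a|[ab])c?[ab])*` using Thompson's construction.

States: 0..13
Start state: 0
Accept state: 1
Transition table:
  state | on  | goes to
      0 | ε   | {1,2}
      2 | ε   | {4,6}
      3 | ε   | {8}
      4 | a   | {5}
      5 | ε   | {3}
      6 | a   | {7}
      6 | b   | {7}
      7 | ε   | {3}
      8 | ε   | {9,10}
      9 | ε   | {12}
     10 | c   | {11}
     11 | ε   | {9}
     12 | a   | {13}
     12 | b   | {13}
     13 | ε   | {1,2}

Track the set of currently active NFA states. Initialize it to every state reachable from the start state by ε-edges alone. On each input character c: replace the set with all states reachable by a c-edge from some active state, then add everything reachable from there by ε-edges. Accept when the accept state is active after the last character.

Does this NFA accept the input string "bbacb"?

start: ε-closure({0}) = {0,1,2,4,6}
'b' @ 1: {3,7,8,9,10,12}
'b' @ 2: {1,2,4,6,13}  ✓accept
'a' @ 3: {3,5,7,8,9,10,12}
'c' @ 4: {9,11,12}
'b' @ 5: {1,2,4,6,13}  ✓accept
after full input: {1,2,4,6,13}  (accept=1 in)

Answer: ACCEPT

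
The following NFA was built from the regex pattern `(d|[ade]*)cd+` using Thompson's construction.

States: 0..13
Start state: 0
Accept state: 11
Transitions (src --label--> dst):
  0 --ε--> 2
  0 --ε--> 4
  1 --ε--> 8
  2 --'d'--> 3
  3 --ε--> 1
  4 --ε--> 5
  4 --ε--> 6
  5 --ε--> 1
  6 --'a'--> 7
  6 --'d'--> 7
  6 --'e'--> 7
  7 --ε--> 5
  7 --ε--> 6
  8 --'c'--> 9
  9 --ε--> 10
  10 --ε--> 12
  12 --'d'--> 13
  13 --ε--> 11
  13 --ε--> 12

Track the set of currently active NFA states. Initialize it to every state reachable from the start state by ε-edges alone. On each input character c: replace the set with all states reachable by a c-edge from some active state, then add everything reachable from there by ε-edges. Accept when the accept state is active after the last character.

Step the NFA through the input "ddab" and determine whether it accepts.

Answer: REJECT

Derivation:
S₀ = ε-closure({0}) = {0,1,2,4,5,6,8}
'd' @ 1: {1,3,5,6,7,8}
'd' @ 2: {1,5,6,7,8}
'a' @ 3: {1,5,6,7,8}
'b' @ 4: {}  — dead — no transitions
final: {}; accept 11 not in set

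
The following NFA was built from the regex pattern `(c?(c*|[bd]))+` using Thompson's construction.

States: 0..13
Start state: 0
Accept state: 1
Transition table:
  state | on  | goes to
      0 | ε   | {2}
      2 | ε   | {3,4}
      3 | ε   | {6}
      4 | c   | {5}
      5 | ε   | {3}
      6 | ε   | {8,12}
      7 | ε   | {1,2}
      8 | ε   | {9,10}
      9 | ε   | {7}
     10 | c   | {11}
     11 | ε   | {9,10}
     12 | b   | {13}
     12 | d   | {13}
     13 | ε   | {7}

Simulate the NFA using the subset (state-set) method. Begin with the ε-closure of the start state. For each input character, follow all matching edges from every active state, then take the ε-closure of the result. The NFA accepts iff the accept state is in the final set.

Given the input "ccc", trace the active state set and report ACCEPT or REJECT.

start: ε-closure({0}) = {0,1,2,3,4,6,7,8,9,10,12}
'c' @ 1: {1,2,3,4,5,6,7,8,9,10,11,12}  [accepting]
'c' @ 2: {1,2,3,4,5,6,7,8,9,10,11,12}  [accepting]
'c' @ 3: {1,2,3,4,5,6,7,8,9,10,11,12}  [accepting]
final: {1,2,3,4,5,6,7,8,9,10,11,12}; accept 1 in set

Answer: ACCEPT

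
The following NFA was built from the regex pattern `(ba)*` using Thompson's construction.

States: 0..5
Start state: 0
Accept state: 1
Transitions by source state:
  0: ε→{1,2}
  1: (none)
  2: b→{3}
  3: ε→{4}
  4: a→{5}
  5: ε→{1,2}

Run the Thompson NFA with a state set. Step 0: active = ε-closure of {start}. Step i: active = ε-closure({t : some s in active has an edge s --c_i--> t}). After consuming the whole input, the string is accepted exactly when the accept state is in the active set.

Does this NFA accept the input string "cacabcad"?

Answer: REJECT

Derivation:
S₀ = ε-closure({0}) = {0,1,2}
'c' @ 1: {}  — dead — no transitions
rest 'acabcad' ignored (set empty)
final: {}; accept 1 not in set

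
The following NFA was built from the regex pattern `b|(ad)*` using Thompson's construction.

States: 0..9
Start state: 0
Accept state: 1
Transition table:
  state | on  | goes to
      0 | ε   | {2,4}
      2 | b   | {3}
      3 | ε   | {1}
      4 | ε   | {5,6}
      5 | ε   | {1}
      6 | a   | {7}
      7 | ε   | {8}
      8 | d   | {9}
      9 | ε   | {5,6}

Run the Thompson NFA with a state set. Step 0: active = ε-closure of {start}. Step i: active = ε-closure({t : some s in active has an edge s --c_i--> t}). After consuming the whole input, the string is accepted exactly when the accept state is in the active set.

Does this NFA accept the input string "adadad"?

S₀ = ε-closure({0}) = {0,1,2,4,5,6}
'a' @ 1: {7,8}
'd' @ 2: {1,5,6,9}  (accept∈set)
'a' @ 3: {7,8}
'd' @ 4: {1,5,6,9}  (accept∈set)
'a' @ 5: {7,8}
'd' @ 6: {1,5,6,9}  (accept∈set)
after full input: {1,5,6,9}  (accept=1 in)

Answer: ACCEPT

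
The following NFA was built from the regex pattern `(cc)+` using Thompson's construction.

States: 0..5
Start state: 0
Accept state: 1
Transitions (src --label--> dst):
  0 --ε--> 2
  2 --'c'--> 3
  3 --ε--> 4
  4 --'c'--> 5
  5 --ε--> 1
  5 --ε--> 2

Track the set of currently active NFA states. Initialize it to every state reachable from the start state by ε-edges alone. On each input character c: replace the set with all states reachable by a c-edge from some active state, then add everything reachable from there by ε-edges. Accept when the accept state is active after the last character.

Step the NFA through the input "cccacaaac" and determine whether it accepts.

initial (ε-close {0}): {0,2}
'c' @ 1: {3,4}
'c' @ 2: {1,2,5}  [accepting]
'c' @ 3: {3,4}
'a' @ 4: {}  — dead — no transitions
rest 'caaac' ignored (set empty)
after full input: {}  (accept=1 not in)

Answer: REJECT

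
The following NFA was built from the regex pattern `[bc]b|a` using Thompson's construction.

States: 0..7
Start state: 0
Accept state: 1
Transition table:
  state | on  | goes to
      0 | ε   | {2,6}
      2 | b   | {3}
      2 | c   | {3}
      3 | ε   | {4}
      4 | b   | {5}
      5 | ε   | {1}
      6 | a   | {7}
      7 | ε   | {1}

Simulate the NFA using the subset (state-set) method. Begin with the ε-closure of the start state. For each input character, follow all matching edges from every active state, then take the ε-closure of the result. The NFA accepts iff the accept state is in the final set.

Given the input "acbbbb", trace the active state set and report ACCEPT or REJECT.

Answer: REJECT

Trace:
start: ε-closure({0}) = {0,2,6}
'a' @ 1: {1,7}  (accept∈set)
'c' @ 2: {}  — dead — no transitions
rest 'bbbb' ignored (set empty)
end set {} — state 1 not in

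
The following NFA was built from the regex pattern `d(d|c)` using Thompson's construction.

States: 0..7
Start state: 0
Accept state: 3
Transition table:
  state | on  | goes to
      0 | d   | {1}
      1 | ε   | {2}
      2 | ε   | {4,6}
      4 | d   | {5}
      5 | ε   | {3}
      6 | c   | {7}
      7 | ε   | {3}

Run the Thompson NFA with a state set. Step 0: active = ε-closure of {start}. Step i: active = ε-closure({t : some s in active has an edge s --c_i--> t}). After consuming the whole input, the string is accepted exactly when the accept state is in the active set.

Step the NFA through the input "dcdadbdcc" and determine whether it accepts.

Answer: REJECT

Steps:
start: ε-closure({0}) = {0}
'd' @ 1: {1,2,4,6}
'c' @ 2: {3,7}  ✓accept
'd' @ 3: {}  — state set empty
rest 'adbdcc' ignored (set empty)
after full input: {}  (accept=3 not in)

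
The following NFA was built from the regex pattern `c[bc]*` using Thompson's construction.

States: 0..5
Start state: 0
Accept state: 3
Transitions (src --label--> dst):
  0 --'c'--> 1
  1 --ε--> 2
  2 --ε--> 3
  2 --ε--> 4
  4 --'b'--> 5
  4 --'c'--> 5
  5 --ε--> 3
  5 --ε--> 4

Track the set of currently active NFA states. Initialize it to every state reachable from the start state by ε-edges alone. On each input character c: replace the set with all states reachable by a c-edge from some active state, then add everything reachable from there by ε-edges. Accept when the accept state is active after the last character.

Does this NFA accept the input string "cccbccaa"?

S₀ = ε-closure({0}) = {0}
'c' @ 1: {1,2,3,4}  ✓accept
'c' @ 2: {3,4,5}  ✓accept
'c' @ 3: {3,4,5}  ✓accept
'b' @ 4: {3,4,5}  ✓accept
'c' @ 5: {3,4,5}  ✓accept
'c' @ 6: {3,4,5}  ✓accept
'a' @ 7: {}  — no active states
rest 'a' ignored (set empty)
end set {} — state 3 not in

Answer: REJECT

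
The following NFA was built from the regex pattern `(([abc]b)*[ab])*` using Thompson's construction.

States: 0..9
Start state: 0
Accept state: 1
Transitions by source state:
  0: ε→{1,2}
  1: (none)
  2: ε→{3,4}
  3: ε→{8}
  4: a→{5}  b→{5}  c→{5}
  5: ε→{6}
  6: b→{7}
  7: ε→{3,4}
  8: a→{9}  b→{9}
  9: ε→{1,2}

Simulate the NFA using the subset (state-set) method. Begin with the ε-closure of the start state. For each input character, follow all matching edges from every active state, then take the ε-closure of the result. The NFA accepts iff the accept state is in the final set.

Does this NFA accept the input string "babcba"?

Answer: ACCEPT

Derivation:
start: ε-closure({0}) = {0,1,2,3,4,8}
'b' @ 1: {1,2,3,4,5,6,8,9}  ✓accept
'a' @ 2: {1,2,3,4,5,6,8,9}  ✓accept
'b' @ 3: {1,2,3,4,5,6,7,8,9}  ✓accept
'c' @ 4: {5,6}
'b' @ 5: {3,4,7,8}
'a' @ 6: {1,2,3,4,5,6,8,9}  ✓accept
end set {1,2,3,4,5,6,8,9} — state 1 in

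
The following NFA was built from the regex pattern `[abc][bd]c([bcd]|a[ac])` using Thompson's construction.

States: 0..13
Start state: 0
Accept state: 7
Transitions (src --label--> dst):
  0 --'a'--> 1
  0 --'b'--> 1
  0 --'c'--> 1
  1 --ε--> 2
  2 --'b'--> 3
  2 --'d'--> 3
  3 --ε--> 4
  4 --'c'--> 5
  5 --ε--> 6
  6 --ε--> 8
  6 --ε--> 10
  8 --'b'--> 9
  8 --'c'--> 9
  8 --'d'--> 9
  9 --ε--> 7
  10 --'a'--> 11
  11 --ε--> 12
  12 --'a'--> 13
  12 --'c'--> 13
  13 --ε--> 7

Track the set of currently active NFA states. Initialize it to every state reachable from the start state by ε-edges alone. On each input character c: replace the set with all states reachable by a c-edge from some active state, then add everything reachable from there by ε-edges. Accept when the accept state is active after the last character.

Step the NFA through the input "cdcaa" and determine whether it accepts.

S₀ = ε-closure({0}) = {0}
'c' @ 1: {1,2}
'd' @ 2: {3,4}
'c' @ 3: {5,6,8,10}
'a' @ 4: {11,12}
'a' @ 5: {7,13}  [accepting]
after full input: {7,13}  (accept=7 in)

Answer: ACCEPT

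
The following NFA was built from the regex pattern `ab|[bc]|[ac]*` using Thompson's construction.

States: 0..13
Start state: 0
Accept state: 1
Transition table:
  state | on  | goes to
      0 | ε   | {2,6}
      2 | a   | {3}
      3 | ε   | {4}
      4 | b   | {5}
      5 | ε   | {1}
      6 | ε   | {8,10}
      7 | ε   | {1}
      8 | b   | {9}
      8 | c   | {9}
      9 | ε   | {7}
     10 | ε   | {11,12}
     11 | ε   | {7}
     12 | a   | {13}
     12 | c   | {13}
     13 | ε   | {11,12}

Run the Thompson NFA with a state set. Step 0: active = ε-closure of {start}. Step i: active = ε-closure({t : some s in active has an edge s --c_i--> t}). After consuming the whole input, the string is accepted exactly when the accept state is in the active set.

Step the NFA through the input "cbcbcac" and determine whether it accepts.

start: ε-closure({0}) = {0,1,2,6,7,8,10,11,12}
'c' @ 1: {1,7,9,11,12,13}  [accepting]
'b' @ 2: {}  — state set empty
rest 'cbcac' ignored (set empty)
end set {} — state 1 not in

Answer: REJECT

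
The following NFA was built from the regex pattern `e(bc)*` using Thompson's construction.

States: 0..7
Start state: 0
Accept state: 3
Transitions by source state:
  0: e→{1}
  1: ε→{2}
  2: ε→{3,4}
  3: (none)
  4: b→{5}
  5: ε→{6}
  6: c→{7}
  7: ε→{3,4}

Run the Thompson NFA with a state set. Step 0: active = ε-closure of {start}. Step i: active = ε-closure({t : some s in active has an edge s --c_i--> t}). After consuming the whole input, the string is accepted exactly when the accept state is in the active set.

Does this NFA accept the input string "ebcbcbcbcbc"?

S₀ = ε-closure({0}) = {0}
'e' @ 1: {1,2,3,4}  [accepting]
'b' @ 2: {5,6}
'c' @ 3: {3,4,7}  [accepting]
'b' @ 4: {5,6}
'c' @ 5: {3,4,7}  [accepting]
'b' @ 6: {5,6}
'c' @ 7: {3,4,7}  [accepting]
'b' @ 8: {5,6}
'c' @ 9: {3,4,7}  [accepting]
'b' @ 10: {5,6}
'c' @ 11: {3,4,7}  [accepting]
after full input: {3,4,7}  (accept=3 in)

Answer: ACCEPT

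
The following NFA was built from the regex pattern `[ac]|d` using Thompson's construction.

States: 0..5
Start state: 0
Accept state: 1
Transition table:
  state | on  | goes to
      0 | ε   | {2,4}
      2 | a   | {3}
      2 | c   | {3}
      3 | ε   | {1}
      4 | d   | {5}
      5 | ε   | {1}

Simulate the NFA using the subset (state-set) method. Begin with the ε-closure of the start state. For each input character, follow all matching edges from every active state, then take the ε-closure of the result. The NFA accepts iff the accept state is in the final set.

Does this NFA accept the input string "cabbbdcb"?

Answer: REJECT

Steps:
initial (ε-close {0}): {0,2,4}
'c' @ 1: {1,3}  (accept∈set)
'a' @ 2: {}  — state set empty
rest 'bbbdcb' ignored (set empty)
final: {}; accept 1 not in set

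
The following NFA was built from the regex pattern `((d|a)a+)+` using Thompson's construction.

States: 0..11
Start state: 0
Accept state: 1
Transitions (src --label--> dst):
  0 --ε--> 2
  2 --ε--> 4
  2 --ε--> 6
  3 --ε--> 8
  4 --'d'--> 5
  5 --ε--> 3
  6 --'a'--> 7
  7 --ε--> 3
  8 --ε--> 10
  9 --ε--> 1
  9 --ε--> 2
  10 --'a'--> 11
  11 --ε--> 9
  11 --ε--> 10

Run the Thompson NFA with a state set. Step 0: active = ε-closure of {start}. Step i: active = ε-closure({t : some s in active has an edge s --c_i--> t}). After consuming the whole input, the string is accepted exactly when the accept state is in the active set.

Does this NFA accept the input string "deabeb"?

Answer: REJECT

Steps:
S₀ = ε-closure({0}) = {0,2,4,6}
'd' @ 1: {3,5,8,10}
'e' @ 2: {}  — state set empty
rest 'abeb' ignored (set empty)
final: {}; accept 1 not in set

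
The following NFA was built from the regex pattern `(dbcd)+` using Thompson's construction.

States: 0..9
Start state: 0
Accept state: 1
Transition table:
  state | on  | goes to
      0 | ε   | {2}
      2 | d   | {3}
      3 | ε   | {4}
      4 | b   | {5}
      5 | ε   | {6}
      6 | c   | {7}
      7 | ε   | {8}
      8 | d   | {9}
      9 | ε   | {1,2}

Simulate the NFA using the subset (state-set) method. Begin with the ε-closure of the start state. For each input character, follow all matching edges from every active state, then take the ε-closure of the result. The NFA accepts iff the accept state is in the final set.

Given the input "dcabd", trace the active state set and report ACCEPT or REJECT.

Answer: REJECT

Derivation:
S₀ = ε-closure({0}) = {0,2}
'd' @ 1: {3,4}
'c' @ 2: {}  — state set empty
rest 'abd' ignored (set empty)
end set {} — state 1 not in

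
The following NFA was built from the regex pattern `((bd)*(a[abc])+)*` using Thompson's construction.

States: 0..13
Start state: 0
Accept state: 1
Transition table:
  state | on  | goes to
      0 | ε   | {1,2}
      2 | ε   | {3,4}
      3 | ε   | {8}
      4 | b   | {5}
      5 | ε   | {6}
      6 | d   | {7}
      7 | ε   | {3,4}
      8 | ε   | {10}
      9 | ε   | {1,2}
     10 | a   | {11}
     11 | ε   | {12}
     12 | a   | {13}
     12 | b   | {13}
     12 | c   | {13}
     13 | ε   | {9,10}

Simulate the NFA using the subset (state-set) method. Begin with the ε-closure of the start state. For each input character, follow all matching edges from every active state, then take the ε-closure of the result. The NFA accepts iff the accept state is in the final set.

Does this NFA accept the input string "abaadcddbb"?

Answer: REJECT

Steps:
initial (ε-close {0}): {0,1,2,3,4,8,10}
'a' @ 1: {11,12}
'b' @ 2: {1,2,3,4,8,9,10,13}  ✓accept
'a' @ 3: {11,12}
'a' @ 4: {1,2,3,4,8,9,10,13}  ✓accept
'd' @ 5: {}  — state set empty
rest 'cddbb' ignored (set empty)
final: {}; accept 1 not in set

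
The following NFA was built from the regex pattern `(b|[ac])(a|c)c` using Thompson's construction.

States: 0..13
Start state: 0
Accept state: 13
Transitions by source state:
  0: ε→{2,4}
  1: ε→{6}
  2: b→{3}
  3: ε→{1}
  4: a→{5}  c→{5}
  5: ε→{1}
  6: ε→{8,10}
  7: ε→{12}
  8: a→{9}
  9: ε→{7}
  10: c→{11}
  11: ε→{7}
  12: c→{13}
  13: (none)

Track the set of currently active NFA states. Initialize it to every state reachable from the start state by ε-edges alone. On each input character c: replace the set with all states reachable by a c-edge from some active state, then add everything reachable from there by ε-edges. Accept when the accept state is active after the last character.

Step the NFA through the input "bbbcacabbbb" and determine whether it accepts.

Answer: REJECT

Steps:
start: ε-closure({0}) = {0,2,4}
'b' @ 1: {1,3,6,8,10}
'b' @ 2: {}  — state set empty
rest 'bcacabbbb' ignored (set empty)
final: {}; accept 13 not in set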